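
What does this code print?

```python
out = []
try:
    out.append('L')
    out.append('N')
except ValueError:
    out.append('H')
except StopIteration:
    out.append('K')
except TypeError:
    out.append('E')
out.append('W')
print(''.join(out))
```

Execution trace: 'L' (try body) → 'N' (try body, no exception) → 'W' (after the try/except). Output: LNW

Answer: LNW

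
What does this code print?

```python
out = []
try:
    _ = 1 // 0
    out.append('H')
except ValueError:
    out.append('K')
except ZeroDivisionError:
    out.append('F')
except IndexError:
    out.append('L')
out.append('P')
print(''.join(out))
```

Execution trace: 'F' (except ZeroDivisionError) → 'P' (after the try/except). Output: FP

Answer: FP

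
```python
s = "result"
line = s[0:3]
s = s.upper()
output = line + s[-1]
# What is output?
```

Trace:
`s = "result"` → s = 'result'
`line = s[0:3]` → line = 'res'
`s = s.upper()` → s = 'RESULT'
`output = line + s[-1]` → output = 'resT'
So output = 'resT'

Answer: 'resT'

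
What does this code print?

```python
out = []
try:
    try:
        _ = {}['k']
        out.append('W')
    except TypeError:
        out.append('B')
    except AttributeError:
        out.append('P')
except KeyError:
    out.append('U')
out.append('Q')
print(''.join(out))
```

Execution trace: 'U' (outer except KeyError) → 'Q' (after the try/except). Output: UQ

Answer: UQ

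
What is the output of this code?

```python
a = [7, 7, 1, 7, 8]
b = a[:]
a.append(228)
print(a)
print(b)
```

Key concept: slice [:] creates copy.
Step by step:
`a = [7, 7, 1, 7, 8]` → a = [7, 7, 1, 7, 8]
`b = a[:]` → b = [7, 7, 1, 7, 8]
`a.append(228)` → a = [7, 7, 1, 7, 8, 228]
`print(a)` → prints [7, 7, 1, 7, 8, 228]
`print(b)` → prints [7, 7, 1, 7, 8]

Answer:
[7, 7, 1, 7, 8, 228]
[7, 7, 1, 7, 8]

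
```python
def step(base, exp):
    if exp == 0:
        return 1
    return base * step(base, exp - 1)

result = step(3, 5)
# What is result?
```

step(3, 5) = 3 * 3 * 3 * 3 * 3 = 243

Answer: 243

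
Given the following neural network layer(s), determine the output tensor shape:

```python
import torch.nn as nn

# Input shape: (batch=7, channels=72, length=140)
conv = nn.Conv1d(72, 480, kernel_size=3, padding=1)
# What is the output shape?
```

Input: (7, 72, 140) -> Output: (7, 480, 140)

Answer: (7, 480, 140)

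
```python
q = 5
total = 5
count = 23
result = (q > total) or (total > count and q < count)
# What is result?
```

Trace:
`q = 5` → q = 5
`total = 5` → total = 5
`count = 23` → count = 23
`result = (q > total) or (total > count and q < count)` → result = False
So result = False

Answer: False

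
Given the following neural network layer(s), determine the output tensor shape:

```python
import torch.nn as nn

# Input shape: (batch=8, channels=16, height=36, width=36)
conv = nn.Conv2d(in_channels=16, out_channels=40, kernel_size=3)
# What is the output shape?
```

Input: (8, 16, 36, 36) -> Output: (8, 40, 34, 34)

Answer: (8, 40, 34, 34)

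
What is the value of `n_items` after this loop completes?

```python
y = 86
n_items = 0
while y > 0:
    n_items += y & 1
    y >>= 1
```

Count set bits in 86 (binary: 0b1010110)
`n_items` takes the values: 0 → 1 → 2 → 3 → 4

Answer: 4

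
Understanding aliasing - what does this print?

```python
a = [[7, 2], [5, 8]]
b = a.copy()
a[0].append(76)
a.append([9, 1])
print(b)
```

Key concept: shallow copy with nested lists.
Step by step:
`a = [[7, 2], [5, 8]]` → a = [[7, 2], [5, 8]]
`b = a.copy()` → b = [[7, 2], [5, 8]]
`a[0].append(76)` → a = [[7, 2, 76], [5, 8]]; b = [[7, 2, 76], [5, 8]]
`a.append([9, 1])` → a = [[7, 2, 76], [5, 8], [9, 1]]
`print(b)` → prints [[7, 2, 76], [5, 8]]

Answer: [[7, 2, 76], [5, 8]]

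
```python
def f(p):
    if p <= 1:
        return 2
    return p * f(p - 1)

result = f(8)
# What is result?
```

f(8) = 8 * 7 * 6 * 5 * 4 * 3 * 2 * 2 = 80640

Answer: 80640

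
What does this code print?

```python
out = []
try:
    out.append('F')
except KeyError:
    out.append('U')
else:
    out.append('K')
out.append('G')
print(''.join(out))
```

Execution trace: 'F' (try body, no exception) → 'K' (else) → 'G' (after the try/except). Output: FKG

Answer: FKG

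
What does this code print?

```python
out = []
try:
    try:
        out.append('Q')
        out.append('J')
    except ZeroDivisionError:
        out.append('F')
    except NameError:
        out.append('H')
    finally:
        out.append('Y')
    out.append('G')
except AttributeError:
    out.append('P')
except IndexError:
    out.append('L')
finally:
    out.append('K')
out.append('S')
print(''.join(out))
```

Execution trace: 'Q' (inner try body) → 'J' (inner try body, no exception) → 'Y' (inner finally) → 'G' (try body, no exception) → 'K' (finally) → 'S' (after the try/except). Output: QJYGKS

Answer: QJYGKS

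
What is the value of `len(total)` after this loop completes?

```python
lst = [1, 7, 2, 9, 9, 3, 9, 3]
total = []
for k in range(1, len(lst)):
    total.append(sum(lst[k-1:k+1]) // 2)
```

Number of 2-element averages
`total` takes the values: [] → [4] → [4, 4] → [4, 4, 5] → [4, 4, 5, 9] → [4, 4, 5, 9, 6] → [4, 4, 5, 9, 6, 6] → [4, 4, 5, 9, 6, 6, 6]
So `len(total)` = 7

Answer: 7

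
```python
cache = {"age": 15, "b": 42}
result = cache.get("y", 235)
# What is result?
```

Trace:
`cache = {"age": 15, "b": 42}` → cache = {'age': 15, 'b': 42}
`result = cache.get("y", 235)` → result = 235
So result = 235

Answer: 235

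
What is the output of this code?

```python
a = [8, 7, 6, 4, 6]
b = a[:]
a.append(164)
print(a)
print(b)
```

Key concept: slice [:] creates copy.
Step by step:
`a = [8, 7, 6, 4, 6]` → a = [8, 7, 6, 4, 6]
`b = a[:]` → b = [8, 7, 6, 4, 6]
`a.append(164)` → a = [8, 7, 6, 4, 6, 164]
`print(a)` → prints [8, 7, 6, 4, 6, 164]
`print(b)` → prints [8, 7, 6, 4, 6]

Answer:
[8, 7, 6, 4, 6, 164]
[8, 7, 6, 4, 6]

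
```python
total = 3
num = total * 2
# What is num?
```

Trace:
`total = 3` → total = 3
`num = total * 2` → num = 6
So num = 6

Answer: 6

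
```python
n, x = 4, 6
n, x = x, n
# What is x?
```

Trace:
`n, x = 4, 6` → n = 4; x = 6
`n, x = x, n` → n = 6; x = 4
So x = 4

Answer: 4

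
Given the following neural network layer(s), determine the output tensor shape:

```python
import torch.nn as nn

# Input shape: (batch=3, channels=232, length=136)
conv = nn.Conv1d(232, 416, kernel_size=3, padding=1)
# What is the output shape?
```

Input: (3, 232, 136) -> Output: (3, 416, 136)

Answer: (3, 416, 136)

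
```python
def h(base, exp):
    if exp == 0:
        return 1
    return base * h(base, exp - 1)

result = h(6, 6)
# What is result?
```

h(6, 6) = 6 * 6 * 6 * 6 * 6 * 6 = 46656

Answer: 46656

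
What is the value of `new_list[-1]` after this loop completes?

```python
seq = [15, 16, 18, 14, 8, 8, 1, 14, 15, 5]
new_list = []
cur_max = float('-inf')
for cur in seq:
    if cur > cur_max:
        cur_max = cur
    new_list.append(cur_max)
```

Running max ends at 18
`new_list` takes the values: [] → [15] → [15, 16] → [15, 16, 18] → [15, 16, 18, 18] → [15, 16, 18, 18, 18] → [15, 16, 18, 18, 18, 18] → [15, 16, 18, 18, 18, 18, 18] → [15, 16, 18, 18, 18, 18, 18, 18] → [15, 16, 18, 18, 18, 18, 18, 18, 18] → [15, 16, 18, 18, 18, 18, 18, 18, 18, 18]
So `new_list[-1]` = 18

Answer: 18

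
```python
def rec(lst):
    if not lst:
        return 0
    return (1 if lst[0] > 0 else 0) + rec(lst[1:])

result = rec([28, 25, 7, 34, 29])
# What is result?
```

Count of positive elements in [28, 25, 7, 34, 29] = 5

Answer: 5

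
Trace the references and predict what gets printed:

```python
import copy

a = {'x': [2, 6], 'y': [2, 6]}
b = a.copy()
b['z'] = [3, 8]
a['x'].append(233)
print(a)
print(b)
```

Key concept: shallow copy of dict with mutable values.
Step by step:
`a = {'x': [2, 6], 'y': [2, 6]}` → a = {'x': [2, 6], 'y': [2, 6]}
`b = a.copy()` → b = {'x': [2, 6], 'y': [2, 6]}
`b['z'] = [3, 8]` → b = {'x': [2, 6], 'y': [2, 6], 'z': [3, 8]}
`a['x'].append(233)` → a = {'x': [2, 6, 233], 'y': [2, 6]}; b = {'x': [2, 6, 233], 'y': [2, 6], 'z': [3, 8]}
`print(a)` → prints {'x': [2, 6, 233], 'y': [2, 6]}
`print(b)` → prints {'x': [2, 6, 233], 'y': [2, 6], 'z': [3, 8]}

Answer:
{'x': [2, 6, 233], 'y': [2, 6]}
{'x': [2, 6, 233], 'y': [2, 6], 'z': [3, 8]}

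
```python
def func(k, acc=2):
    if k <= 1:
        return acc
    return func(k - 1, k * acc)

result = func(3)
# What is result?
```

Accumulator trace (n, acc): (3, 2) -> (2, 6) -> (1, 12) -> return 12

Answer: 12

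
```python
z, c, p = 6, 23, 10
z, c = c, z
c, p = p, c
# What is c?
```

Trace:
`z, c, p = 6, 23, 10` → z = 6; c = 23; p = 10
`z, c = c, z` → z = 23; c = 6
`c, p = p, c` → c = 10; p = 6
So c = 10

Answer: 10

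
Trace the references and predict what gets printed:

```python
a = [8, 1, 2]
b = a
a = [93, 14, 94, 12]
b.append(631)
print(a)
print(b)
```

Key concept: rebinding vs mutation: a is rebound to a new list, b still points at the original.
Step by step:
`a = [8, 1, 2]` → a = [8, 1, 2]
`b = a` → b = [8, 1, 2] (same object as a)
`a = [93, 14, 94, 12]` → a = [93, 14, 94, 12]
`b.append(631)` → b = [8, 1, 2, 631]
`print(a)` → prints [93, 14, 94, 12]
`print(b)` → prints [8, 1, 2, 631]

Answer:
[93, 14, 94, 12]
[8, 1, 2, 631]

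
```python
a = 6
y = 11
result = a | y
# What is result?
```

Trace:
`a = 6` → a = 6
`y = 11` → y = 11
`result = a | y` → result = 15
So result = 15

Answer: 15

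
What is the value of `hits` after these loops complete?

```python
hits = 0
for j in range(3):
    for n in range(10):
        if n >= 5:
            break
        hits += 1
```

Inner breaks at 5, outer runs 3 times
`hits` takes the values: 0 → 1 → 2 → 3 → 4 → 5 → 6 → 7 → 8 → 9 → 10 → 11 → 12 → 13 → 14 → 15

Answer: 15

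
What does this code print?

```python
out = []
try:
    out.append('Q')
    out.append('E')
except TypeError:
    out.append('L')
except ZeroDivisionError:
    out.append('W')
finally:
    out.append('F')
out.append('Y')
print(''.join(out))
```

Execution trace: 'Q' (try body) → 'E' (try body, no exception) → 'F' (finally) → 'Y' (after the try/except). Output: QEFY

Answer: QEFY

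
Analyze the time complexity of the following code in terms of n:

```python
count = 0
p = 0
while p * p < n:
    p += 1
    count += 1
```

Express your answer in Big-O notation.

Each loop level contributes: √n. Multiplying the contributions gives O(√n).

Answer: O(√n)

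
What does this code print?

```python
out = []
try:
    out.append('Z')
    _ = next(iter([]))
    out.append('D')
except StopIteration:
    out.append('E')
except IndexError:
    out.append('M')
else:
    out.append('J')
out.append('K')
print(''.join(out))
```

Execution trace: 'Z' (try body) → 'E' (except StopIteration) → 'K' (after the try/except). Output: ZEK

Answer: ZEK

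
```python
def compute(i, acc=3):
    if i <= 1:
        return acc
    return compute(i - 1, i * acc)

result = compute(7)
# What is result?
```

Accumulator trace (n, acc): (7, 3) -> (6, 21) -> (5, 126) -> (4, 630) -> (3, 2520) -> (2, 7560) -> (1, 15120) -> return 15120

Answer: 15120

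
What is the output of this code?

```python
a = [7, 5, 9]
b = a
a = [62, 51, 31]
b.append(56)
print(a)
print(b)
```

Key concept: rebinding vs mutation: a is rebound to a new list, b still points at the original.
Step by step:
`a = [7, 5, 9]` → a = [7, 5, 9]
`b = a` → b = [7, 5, 9] (same object as a)
`a = [62, 51, 31]` → a = [62, 51, 31]
`b.append(56)` → b = [7, 5, 9, 56]
`print(a)` → prints [62, 51, 31]
`print(b)` → prints [7, 5, 9, 56]

Answer:
[62, 51, 31]
[7, 5, 9, 56]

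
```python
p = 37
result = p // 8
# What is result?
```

Trace:
`p = 37` → p = 37
`result = p // 8` → result = 4
So result = 4

Answer: 4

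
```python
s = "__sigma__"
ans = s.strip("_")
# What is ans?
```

Trace:
`s = "__sigma__"` → s = '__sigma__'
`ans = s.strip("_")` → ans = 'sigma'
So ans = 'sigma'

Answer: 'sigma'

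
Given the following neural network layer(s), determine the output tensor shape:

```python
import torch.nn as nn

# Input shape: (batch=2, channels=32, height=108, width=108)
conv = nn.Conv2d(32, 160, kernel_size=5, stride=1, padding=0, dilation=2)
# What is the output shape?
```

Input: (2, 32, 108, 108) -> Output: (2, 160, 100, 100)

Answer: (2, 160, 100, 100)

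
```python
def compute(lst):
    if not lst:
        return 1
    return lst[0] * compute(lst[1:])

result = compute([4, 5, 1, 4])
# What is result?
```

Product over [4, 5, 1, 4] = 4 * 5 * 1 * 4 = 80

Answer: 80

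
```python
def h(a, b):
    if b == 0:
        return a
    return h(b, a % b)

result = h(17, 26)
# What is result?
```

h(17, 26) -> h(26, 17) -> h(17, 9) -> h(9, 8) -> h(8, 1) -> h(1, 0) -> 1

Answer: 1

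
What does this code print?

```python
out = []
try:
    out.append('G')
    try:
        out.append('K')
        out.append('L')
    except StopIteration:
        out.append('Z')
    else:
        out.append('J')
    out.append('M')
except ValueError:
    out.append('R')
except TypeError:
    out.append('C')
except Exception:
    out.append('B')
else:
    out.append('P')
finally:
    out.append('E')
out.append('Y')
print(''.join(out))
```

Execution trace: 'G' (try body) → 'K' (inner try body) → 'L' (inner try body, no exception) → 'J' (inner else) → 'M' (try body, no exception) → 'P' (else) → 'E' (finally) → 'Y' (after the try/except). Output: GKLJMPEY

Answer: GKLJMPEY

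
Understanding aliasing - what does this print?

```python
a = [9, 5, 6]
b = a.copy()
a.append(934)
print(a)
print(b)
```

Key concept: list.copy() creates independent copy.
Step by step:
`a = [9, 5, 6]` → a = [9, 5, 6]
`b = a.copy()` → b = [9, 5, 6]
`a.append(934)` → a = [9, 5, 6, 934]
`print(a)` → prints [9, 5, 6, 934]
`print(b)` → prints [9, 5, 6]

Answer:
[9, 5, 6, 934]
[9, 5, 6]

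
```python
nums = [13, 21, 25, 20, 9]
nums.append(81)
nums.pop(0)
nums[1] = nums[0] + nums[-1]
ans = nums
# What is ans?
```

Trace:
`nums = [13, 21, 25, 20, 9]` → nums = [13, 21, 25, 20, 9]
`nums.append(81)` → nums = [13, 21, 25, 20, 9, 81]
`nums.pop(0)` → nums = [21, 25, 20, 9, 81]
`nums[1] = nums[0] + nums[-1]` → nums = [21, 102, 20, 9, 81]
`ans = nums` → ans = [21, 102, 20, 9, 81]
So ans = [21, 102, 20, 9, 81]

Answer: [21, 102, 20, 9, 81]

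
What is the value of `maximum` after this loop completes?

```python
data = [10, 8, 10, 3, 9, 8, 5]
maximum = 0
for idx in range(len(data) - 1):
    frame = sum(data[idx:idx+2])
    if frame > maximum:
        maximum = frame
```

Max sum of 2-element window in [10, 8, 10, 3, 9, 8, 5]
`maximum` takes the values: 0 → 18

Answer: 18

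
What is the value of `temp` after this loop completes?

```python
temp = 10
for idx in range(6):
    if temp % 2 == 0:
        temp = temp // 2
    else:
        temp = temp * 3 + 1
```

Collatz-style transformation from 10
`temp` takes the values: 10 → 5 → 16 → 8 → 4 → 2 → 1

Answer: 1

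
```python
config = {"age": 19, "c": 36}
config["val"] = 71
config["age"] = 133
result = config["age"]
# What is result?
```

Trace:
`config = {"age": 19, "c": 36}` → config = {'age': 19, 'c': 36}
`config["val"] = 71` → config = {'age': 19, 'c': 36, 'val': 71}
`config["age"] = 133` → config = {'age': 133, 'c': 36, 'val': 71}
`result = config["age"]` → result = 133
So result = 133

Answer: 133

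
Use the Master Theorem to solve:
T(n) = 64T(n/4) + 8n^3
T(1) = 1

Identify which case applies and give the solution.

a=64, b=4, f(n)=8n^3. log_4(64) = 3. Since c=3 = 3, Case 2 applies: T(n) = Θ(n^log_b(a) · log n) = O(n^3 log n).

Answer: O(n^3 log n) - Case 2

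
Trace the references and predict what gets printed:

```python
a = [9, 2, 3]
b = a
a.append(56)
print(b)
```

Key concept: basic list aliasing.
Step by step:
`a = [9, 2, 3]` → a = [9, 2, 3]
`b = a` → b = [9, 2, 3] (same object as a)
`a.append(56)` → a = [9, 2, 3, 56] (same object as b); b = [9, 2, 3, 56] (same object as a)
`print(b)` → prints [9, 2, 3, 56]

Answer: [9, 2, 3, 56]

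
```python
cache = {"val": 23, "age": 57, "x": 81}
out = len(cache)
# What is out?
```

Trace:
`cache = {"val": 23, "age": 57, "x": 81}` → cache = {'val': 23, 'age': 57, 'x': 81}
`out = len(cache)` → out = 3
So out = 3

Answer: 3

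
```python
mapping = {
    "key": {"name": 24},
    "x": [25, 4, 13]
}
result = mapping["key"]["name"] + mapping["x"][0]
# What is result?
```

Trace:
`mapping = { ...` → mapping = {'key': {'name': 24}, 'x': [25, 4, 13]}
`result = mapping["key"]["name"] + mapping["x"][0]` → result = 49
So result = 49

Answer: 49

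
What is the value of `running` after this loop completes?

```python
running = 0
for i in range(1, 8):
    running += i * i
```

Sum of squares 1² to 7² = 140
`running` takes the values: 0 → 1 → 5 → 14 → 30 → 55 → 91 → 140

Answer: 140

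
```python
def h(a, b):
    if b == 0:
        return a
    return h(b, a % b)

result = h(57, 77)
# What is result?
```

h(57, 77) -> h(77, 57) -> h(57, 20) -> h(20, 17) -> h(17, 3) -> h(3, 2) -> h(2, 1) -> h(1, 0) -> 1

Answer: 1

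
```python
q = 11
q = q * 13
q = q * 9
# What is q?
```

Trace:
`q = 11` → q = 11
`q = q * 13` → q = 143
`q = q * 9` → q = 1287
So q = 1287

Answer: 1287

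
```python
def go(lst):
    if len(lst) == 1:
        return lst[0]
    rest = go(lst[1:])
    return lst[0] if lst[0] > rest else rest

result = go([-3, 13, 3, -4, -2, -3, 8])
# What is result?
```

Recursive max over [-3, 13, 3, -4, -2, -3, 8] = 13

Answer: 13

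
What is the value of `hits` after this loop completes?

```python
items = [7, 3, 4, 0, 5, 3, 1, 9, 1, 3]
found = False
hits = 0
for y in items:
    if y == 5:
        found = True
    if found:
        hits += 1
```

Count elements after first 5 in [7, 3, 4, 0, 5, 3, 1, 9, 1, 3]
`hits` takes the values: 0 → 1 → 2 → 3 → 4 → 5 → 6

Answer: 6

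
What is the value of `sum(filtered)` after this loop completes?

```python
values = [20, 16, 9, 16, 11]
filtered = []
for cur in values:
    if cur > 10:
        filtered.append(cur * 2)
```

Sum of doubled values > 10
`filtered` takes the values: [] → [40] → [40, 32] → [40, 32, 32] → [40, 32, 32, 22]
So `sum(filtered)` = 126

Answer: 126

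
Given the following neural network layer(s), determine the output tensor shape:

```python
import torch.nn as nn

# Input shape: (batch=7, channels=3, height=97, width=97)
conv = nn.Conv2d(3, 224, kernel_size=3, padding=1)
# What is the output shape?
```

Input: (7, 3, 97, 97) -> Output: (7, 224, 97, 97)

Answer: (7, 224, 97, 97)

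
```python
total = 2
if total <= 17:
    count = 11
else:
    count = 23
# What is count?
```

Trace:
`total = 2` → total = 2
`if total <= 17: ...` → total <= 17 is True → count = 11
So count = 11

Answer: 11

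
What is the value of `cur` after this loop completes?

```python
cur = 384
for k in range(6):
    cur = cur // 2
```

Halve 6 times: 384 // 2^6 = 6
`cur` takes the values: 384 → 192 → 96 → 48 → 24 → 12 → 6

Answer: 6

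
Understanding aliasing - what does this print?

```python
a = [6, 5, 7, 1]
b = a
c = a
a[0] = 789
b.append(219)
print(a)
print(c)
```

Key concept: multiple aliases.
Step by step:
`a = [6, 5, 7, 1]` → a = [6, 5, 7, 1]
`b = a` → b = [6, 5, 7, 1] (same object as a)
`c = a` → c = [6, 5, 7, 1] (same object as a, b)
`a[0] = 789` → a = [789, 5, 7, 1] (same object as b, c); b = [789, 5, 7, 1] (same object as a, c); c = [789, 5, 7, 1] (same object as a, b)
`b.append(219)` → a = [789, 5, 7, 1, 219] (same object as b, c); b = [789, 5, 7, 1, 219] (same object as a, c); c = [789, 5, 7, 1, 219] (same object as a, b)
`print(a)` → prints [789, 5, 7, 1, 219]
`print(c)` → prints [789, 5, 7, 1, 219]

Answer:
[789, 5, 7, 1, 219]
[789, 5, 7, 1, 219]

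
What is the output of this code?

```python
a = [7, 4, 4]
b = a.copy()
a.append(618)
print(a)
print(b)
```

Key concept: list.copy() creates independent copy.
Step by step:
`a = [7, 4, 4]` → a = [7, 4, 4]
`b = a.copy()` → b = [7, 4, 4]
`a.append(618)` → a = [7, 4, 4, 618]
`print(a)` → prints [7, 4, 4, 618]
`print(b)` → prints [7, 4, 4]

Answer:
[7, 4, 4, 618]
[7, 4, 4]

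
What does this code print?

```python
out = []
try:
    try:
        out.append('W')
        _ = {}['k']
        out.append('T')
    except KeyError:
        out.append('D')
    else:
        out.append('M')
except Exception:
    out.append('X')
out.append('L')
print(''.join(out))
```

Execution trace: 'W' (inner try body) → 'D' (inner except KeyError) → 'L' (after the try/except). Output: WDL

Answer: WDL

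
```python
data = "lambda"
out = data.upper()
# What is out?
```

Trace:
`data = "lambda"` → data = 'lambda'
`out = data.upper()` → out = 'LAMBDA'
So out = 'LAMBDA'

Answer: 'LAMBDA'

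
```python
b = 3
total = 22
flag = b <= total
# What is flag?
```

Trace:
`b = 3` → b = 3
`total = 22` → total = 22
`flag = b <= total` → flag = True
So flag = True

Answer: True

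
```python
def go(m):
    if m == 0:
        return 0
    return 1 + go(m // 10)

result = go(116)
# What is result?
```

Count of digits of 116: 3

Answer: 3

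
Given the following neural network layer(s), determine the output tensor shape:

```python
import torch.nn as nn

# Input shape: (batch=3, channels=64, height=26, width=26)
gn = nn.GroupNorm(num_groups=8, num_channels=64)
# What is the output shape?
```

Input: (3, 64, 26, 26) -> Output: (3, 64, 26, 26)

Answer: (3, 64, 26, 26)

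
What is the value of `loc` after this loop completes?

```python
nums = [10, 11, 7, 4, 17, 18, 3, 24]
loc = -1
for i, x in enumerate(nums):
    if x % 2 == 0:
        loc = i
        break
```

First even number index in [10, 11, 7, 4, 17, 18, 3, 24]
`loc` takes the values: -1 → 0

Answer: 0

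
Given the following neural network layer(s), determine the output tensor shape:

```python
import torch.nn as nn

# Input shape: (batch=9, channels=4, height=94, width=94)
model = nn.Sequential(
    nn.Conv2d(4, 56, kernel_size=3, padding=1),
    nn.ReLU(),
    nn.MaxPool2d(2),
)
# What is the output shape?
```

Input: (9, 4, 94, 94) -> after Conv2d: (9, 56, 94, 94) -> after ReLU: (9, 56, 94, 94) -> Output: (9, 56, 47, 47)

Answer: (9, 56, 47, 47)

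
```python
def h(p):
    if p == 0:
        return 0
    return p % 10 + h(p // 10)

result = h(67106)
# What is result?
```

Sum of digits of 67106: 6 + 0 + 1 + 7 + 6 = 20

Answer: 20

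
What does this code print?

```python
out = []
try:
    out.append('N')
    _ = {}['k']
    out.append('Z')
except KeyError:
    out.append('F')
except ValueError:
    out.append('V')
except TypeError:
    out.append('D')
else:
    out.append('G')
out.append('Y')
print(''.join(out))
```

Execution trace: 'N' (try body) → 'F' (except KeyError) → 'Y' (after the try/except). Output: NFY

Answer: NFY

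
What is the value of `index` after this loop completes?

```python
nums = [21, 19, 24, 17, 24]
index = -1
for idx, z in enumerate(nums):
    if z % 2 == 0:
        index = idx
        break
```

First even number index in [21, 19, 24, 17, 24]
`index` takes the values: -1 → 2

Answer: 2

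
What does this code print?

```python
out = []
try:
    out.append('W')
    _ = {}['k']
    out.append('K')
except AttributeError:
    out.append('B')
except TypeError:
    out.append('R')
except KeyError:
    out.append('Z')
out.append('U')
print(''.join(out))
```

Execution trace: 'W' (try body) → 'Z' (except KeyError) → 'U' (after the try/except). Output: WZU

Answer: WZU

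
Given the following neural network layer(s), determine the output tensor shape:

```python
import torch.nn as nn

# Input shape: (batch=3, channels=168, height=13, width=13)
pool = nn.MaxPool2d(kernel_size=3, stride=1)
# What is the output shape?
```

Input: (3, 168, 13, 13) -> Output: (3, 168, 11, 11)

Answer: (3, 168, 11, 11)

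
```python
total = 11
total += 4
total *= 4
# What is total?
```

Trace:
`total = 11` → total = 11
`total += 4` → total = 15
`total *= 4` → total = 60
So total = 60

Answer: 60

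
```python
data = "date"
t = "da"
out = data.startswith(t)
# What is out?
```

Trace:
`data = "date"` → data = 'date'
`t = "da"` → t = 'da'
`out = data.startswith(t)` → out = True
So out = True

Answer: True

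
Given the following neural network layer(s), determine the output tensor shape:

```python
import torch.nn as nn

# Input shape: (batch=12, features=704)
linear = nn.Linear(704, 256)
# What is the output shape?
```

Input: (12, 704) -> Output: (12, 256)

Answer: (12, 256)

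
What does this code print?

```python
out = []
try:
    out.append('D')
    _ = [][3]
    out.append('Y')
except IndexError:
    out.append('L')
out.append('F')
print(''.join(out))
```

Execution trace: 'D' (try body) → 'L' (except IndexError) → 'F' (after the try/except). Output: DLF

Answer: DLF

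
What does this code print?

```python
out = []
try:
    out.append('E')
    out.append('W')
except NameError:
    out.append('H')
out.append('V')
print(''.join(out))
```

Execution trace: 'E' (try body) → 'W' (try body, no exception) → 'V' (after the try/except). Output: EWV

Answer: EWV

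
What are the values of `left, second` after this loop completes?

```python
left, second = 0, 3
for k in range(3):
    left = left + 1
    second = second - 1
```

left goes 0→3, second goes 3→0
`left, second` takes the values: (0, 3) → (1, 3) → (1, 2) → (2, 2) → (2, 1) → (3, 1) → (3, 0)

Answer: 3, 0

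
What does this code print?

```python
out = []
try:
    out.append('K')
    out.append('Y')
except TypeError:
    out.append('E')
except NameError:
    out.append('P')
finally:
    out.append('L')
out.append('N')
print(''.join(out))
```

Execution trace: 'K' (try body) → 'Y' (try body, no exception) → 'L' (finally) → 'N' (after the try/except). Output: KYLN

Answer: KYLN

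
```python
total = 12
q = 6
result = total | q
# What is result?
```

Trace:
`total = 12` → total = 12
`q = 6` → q = 6
`result = total | q` → result = 14
So result = 14

Answer: 14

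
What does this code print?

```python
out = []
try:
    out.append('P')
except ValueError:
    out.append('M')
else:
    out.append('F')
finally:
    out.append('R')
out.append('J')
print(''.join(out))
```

Execution trace: 'P' (try body, no exception) → 'F' (else) → 'R' (finally) → 'J' (after the try/except). Output: PFRJ

Answer: PFRJ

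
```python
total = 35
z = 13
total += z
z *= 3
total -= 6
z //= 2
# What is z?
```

Trace:
`total = 35` → total = 35
`z = 13` → z = 13
`total += z` → total = 48
`z *= 3` → z = 39
`total -= 6` → total = 42
`z //= 2` → z = 19
So z = 19

Answer: 19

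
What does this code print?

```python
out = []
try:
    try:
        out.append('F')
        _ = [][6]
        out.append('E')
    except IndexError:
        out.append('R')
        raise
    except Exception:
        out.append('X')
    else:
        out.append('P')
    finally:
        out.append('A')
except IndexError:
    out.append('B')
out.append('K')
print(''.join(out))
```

Execution trace: 'F' (inner try body) → 'R' (inner except IndexError) → 'A' (inner finally) → 'B' (outer except IndexError) → 'K' (after the try/except). Output: FRABK

Answer: FRABK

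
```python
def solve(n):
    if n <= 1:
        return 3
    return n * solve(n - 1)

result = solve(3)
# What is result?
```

solve(3) = 3 * 2 * 3 = 18

Answer: 18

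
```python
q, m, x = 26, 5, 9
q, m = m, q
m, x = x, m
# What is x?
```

Trace:
`q, m, x = 26, 5, 9` → q = 26; m = 5; x = 9
`q, m = m, q` → q = 5; m = 26
`m, x = x, m` → m = 9; x = 26
So x = 26

Answer: 26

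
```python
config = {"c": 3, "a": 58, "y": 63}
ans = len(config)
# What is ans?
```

Trace:
`config = {"c": 3, "a": 58, "y": 63}` → config = {'c': 3, 'a': 58, 'y': 63}
`ans = len(config)` → ans = 3
So ans = 3

Answer: 3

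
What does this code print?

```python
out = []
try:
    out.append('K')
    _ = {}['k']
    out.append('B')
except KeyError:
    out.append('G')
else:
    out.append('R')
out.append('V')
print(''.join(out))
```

Execution trace: 'K' (try body) → 'G' (except KeyError) → 'V' (after the try/except). Output: KGV

Answer: KGV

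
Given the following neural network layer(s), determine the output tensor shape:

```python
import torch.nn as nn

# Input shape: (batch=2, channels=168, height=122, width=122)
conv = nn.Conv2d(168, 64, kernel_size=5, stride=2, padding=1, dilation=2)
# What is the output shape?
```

Input: (2, 168, 122, 122) -> Output: (2, 64, 58, 58)

Answer: (2, 64, 58, 58)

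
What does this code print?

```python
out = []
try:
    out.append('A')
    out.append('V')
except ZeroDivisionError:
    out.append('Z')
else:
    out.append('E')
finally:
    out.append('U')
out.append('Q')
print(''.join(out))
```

Execution trace: 'A' (try body) → 'V' (try body, no exception) → 'E' (else) → 'U' (finally) → 'Q' (after the try/except). Output: AVEUQ

Answer: AVEUQ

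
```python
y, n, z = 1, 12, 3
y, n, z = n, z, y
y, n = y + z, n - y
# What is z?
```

Trace:
`y, n, z = 1, 12, 3` → y = 1; n = 12; z = 3
`y, n, z = n, z, y` → y = 12; n = 3; z = 1
`y, n = y + z, n - y` → y = 13; n = -9
So z = 1

Answer: 1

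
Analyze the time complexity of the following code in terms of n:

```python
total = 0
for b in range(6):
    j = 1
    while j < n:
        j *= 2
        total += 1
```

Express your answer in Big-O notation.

Each loop level contributes: 1 × log n. Multiplying the contributions gives O(log n).

Answer: O(log n)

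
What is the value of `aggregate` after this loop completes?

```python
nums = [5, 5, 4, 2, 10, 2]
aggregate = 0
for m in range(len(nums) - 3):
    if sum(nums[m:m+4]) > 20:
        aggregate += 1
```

Count windows with sum > 20
`aggregate` takes the values: 0 → 1

Answer: 1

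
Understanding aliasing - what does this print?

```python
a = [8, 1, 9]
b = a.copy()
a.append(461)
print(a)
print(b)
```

Key concept: list.copy() creates independent copy.
Step by step:
`a = [8, 1, 9]` → a = [8, 1, 9]
`b = a.copy()` → b = [8, 1, 9]
`a.append(461)` → a = [8, 1, 9, 461]
`print(a)` → prints [8, 1, 9, 461]
`print(b)` → prints [8, 1, 9]

Answer:
[8, 1, 9, 461]
[8, 1, 9]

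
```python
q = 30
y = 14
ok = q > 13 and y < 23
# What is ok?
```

Trace:
`q = 30` → q = 30
`y = 14` → y = 14
`ok = q > 13 and y < 23` → ok = True
So ok = True

Answer: True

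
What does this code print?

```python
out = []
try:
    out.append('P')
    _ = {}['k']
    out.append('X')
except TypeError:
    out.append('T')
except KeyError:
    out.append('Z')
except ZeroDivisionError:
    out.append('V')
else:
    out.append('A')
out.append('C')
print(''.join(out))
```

Execution trace: 'P' (try body) → 'Z' (except KeyError) → 'C' (after the try/except). Output: PZC

Answer: PZC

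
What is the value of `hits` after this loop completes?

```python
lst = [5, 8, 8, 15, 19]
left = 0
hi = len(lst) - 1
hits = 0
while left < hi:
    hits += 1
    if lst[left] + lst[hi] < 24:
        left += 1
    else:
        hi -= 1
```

Steps to find pair summing to 24
`hits` takes the values: 0 → 1 → 2 → 3 → 4

Answer: 4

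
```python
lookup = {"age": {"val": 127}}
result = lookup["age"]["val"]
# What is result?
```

Trace:
`lookup = {"age": {"val": 127}}` → lookup = {'age': {'val': 127}}
`result = lookup["age"]["val"]` → result = 127
So result = 127

Answer: 127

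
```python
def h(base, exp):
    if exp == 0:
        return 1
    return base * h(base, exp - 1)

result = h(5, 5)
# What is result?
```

h(5, 5) = 5 * 5 * 5 * 5 * 5 = 3125

Answer: 3125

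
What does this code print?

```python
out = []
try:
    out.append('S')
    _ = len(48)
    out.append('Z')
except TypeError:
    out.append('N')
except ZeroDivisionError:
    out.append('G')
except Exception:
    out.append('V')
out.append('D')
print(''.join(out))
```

Execution trace: 'S' (try body) → 'N' (except TypeError) → 'D' (after the try/except). Output: SND

Answer: SND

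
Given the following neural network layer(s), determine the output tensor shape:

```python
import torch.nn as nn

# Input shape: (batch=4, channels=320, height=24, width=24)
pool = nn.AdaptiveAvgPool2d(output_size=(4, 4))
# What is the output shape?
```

Input: (4, 320, 24, 24) -> Output: (4, 320, 4, 4)

Answer: (4, 320, 4, 4)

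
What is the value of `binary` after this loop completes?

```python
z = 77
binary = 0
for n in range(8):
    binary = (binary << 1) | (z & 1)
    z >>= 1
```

Reverse lowest 8 bits of 77
`binary` takes the values: 0 → 1 → 2 → 5 → 11 → 22 → 44 → 89 → 178

Answer: 178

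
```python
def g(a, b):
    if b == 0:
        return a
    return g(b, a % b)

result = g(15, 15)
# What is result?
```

g(15, 15) -> g(15, 0) -> 15

Answer: 15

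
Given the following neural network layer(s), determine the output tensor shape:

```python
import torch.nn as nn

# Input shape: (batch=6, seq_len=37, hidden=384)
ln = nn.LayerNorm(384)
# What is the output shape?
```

Input: (6, 37, 384) -> Output: (6, 37, 384)

Answer: (6, 37, 384)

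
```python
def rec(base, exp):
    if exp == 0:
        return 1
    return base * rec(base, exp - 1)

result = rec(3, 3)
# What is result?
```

rec(3, 3) = 3 * 3 * 3 = 27

Answer: 27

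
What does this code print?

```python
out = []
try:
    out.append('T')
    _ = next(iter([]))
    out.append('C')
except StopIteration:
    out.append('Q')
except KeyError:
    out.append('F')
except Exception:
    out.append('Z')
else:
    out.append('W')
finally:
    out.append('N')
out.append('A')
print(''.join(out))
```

Execution trace: 'T' (try body) → 'Q' (except StopIteration) → 'N' (finally) → 'A' (after the try/except). Output: TQNA

Answer: TQNA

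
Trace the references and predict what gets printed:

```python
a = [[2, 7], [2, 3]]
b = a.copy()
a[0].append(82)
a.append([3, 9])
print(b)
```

Key concept: shallow copy with nested lists.
Step by step:
`a = [[2, 7], [2, 3]]` → a = [[2, 7], [2, 3]]
`b = a.copy()` → b = [[2, 7], [2, 3]]
`a[0].append(82)` → a = [[2, 7, 82], [2, 3]]; b = [[2, 7, 82], [2, 3]]
`a.append([3, 9])` → a = [[2, 7, 82], [2, 3], [3, 9]]
`print(b)` → prints [[2, 7, 82], [2, 3]]

Answer: [[2, 7, 82], [2, 3]]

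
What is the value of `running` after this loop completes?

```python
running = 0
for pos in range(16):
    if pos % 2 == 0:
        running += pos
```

Sum of even numbers 0 to 15
`running` takes the values: 0 → 2 → 6 → 12 → 20 → 30 → 42 → 56

Answer: 56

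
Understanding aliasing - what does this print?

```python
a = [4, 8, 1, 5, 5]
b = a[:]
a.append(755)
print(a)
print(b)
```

Key concept: slice [:] creates copy.
Step by step:
`a = [4, 8, 1, 5, 5]` → a = [4, 8, 1, 5, 5]
`b = a[:]` → b = [4, 8, 1, 5, 5]
`a.append(755)` → a = [4, 8, 1, 5, 5, 755]
`print(a)` → prints [4, 8, 1, 5, 5, 755]
`print(b)` → prints [4, 8, 1, 5, 5]

Answer:
[4, 8, 1, 5, 5, 755]
[4, 8, 1, 5, 5]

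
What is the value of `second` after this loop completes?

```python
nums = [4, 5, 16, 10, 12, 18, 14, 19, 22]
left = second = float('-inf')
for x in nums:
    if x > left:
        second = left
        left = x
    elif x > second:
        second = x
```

Second largest (with repeats) in [4, 5, 16, 10, 12, 18, 14, 19, 22]
`second` takes the values: -inf → 4 → 5 → 10 → 12 → 16 → 18 → 19

Answer: 19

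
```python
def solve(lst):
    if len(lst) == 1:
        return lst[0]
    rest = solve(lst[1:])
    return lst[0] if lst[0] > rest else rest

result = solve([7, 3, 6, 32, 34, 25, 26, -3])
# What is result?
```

Recursive max over [7, 3, 6, 32, 34, 25, 26, -3] = 34

Answer: 34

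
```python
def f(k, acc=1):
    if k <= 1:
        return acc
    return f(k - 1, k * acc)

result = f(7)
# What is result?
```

Accumulator trace (n, acc): (7, 1) -> (6, 7) -> (5, 42) -> (4, 210) -> (3, 840) -> (2, 2520) -> (1, 5040) -> return 5040

Answer: 5040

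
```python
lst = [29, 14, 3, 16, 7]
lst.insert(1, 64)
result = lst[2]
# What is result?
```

Trace:
`lst = [29, 14, 3, 16, 7]` → lst = [29, 14, 3, 16, 7]
`lst.insert(1, 64)` → lst = [29, 64, 14, 3, 16, 7]
`result = lst[2]` → result = 14
So result = 14

Answer: 14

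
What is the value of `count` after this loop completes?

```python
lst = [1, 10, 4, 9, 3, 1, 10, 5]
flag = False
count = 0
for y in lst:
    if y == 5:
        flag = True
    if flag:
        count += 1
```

Count elements after first 5 in [1, 10, 4, 9, 3, 1, 10, 5]
`count` takes the values: 0 → 1

Answer: 1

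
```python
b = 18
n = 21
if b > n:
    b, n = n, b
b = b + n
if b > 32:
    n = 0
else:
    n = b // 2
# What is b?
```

Trace:
`b = 18` → b = 18
`n = 21` → n = 21
`if b > n: ...` → b > n is False → no variable changes
`b = b + n` → b = 39
`if b > 32: ...` → b > 32 is True → n = 0
So b = 39

Answer: 39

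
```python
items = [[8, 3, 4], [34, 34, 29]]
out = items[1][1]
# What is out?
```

Trace:
`items = [[8, 3, 4], [34, 34, 29]]` → items = [[8, 3, 4], [34, 34, 29]]
`out = items[1][1]` → out = 34
So out = 34

Answer: 34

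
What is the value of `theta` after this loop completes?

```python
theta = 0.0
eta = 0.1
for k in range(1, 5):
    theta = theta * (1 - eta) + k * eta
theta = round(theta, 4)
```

Moving average with lr=0.1
`theta` takes the values: 0.0 → 0.1 → 0.29 → 0.561 → 0.9049

Answer: 0.9049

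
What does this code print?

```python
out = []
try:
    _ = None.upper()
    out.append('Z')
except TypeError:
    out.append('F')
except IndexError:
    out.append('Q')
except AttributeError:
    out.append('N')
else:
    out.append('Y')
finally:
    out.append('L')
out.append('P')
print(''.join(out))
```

Execution trace: 'N' (except AttributeError) → 'L' (finally) → 'P' (after the try/except). Output: NLP

Answer: NLP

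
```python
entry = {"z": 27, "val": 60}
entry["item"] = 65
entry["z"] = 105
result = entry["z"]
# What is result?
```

Trace:
`entry = {"z": 27, "val": 60}` → entry = {'z': 27, 'val': 60}
`entry["item"] = 65` → entry = {'z': 27, 'val': 60, 'item': 65}
`entry["z"] = 105` → entry = {'z': 105, 'val': 60, 'item': 65}
`result = entry["z"]` → result = 105
So result = 105

Answer: 105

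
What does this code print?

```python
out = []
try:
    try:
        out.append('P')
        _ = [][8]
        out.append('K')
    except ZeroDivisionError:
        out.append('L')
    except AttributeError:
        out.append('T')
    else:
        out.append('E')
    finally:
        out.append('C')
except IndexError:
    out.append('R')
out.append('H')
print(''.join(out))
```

Execution trace: 'P' (try body) → 'C' (finally) → 'R' (outer except IndexError) → 'H' (after the try/except). Output: PCRH

Answer: PCRH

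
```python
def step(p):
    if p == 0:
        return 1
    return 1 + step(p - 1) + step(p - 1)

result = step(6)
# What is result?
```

step(p) = 1 + 2·step(p-1), step(0)=1. Closed form: (1+1)·2^6 - 1 = 127.

Answer: 127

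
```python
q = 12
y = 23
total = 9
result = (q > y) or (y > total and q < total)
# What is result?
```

Trace:
`q = 12` → q = 12
`y = 23` → y = 23
`total = 9` → total = 9
`result = (q > y) or (y > total and q < total)` → result = False
So result = False

Answer: False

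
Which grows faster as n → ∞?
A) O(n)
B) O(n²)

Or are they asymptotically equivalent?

O(n) vs O(n²): Higher order terms dominate.

Answer: B) O(n²) grows faster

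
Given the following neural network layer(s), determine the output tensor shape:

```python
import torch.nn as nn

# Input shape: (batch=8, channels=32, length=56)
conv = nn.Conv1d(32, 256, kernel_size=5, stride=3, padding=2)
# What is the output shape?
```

Input: (8, 32, 56) -> Output: (8, 256, 19)

Answer: (8, 256, 19)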